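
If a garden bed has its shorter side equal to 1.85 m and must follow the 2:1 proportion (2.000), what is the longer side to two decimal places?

3.70 m

2:1 = 2.00000.
Longer side = 1.85 × 2.00000 ≈ 3.7000 → 3.70 m.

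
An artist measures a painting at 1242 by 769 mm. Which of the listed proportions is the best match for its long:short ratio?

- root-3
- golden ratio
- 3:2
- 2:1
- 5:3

Ratio = 1242 / 769 ≈ 1.615.
Distances: root-3 1.732 (Δ 0.117); golden ratio 1.618 (Δ 0.003); 3:2 1.500 (Δ 0.115); 2:1 2.000 (Δ 0.385); 5:3 1.667 (Δ 0.052).

golden ratio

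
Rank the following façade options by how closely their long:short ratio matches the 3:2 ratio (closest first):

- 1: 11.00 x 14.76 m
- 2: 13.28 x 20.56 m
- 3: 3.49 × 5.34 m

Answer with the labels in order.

3, 2, 1

Ratios: 1 = 14.76 / 11.00 ≈ 1.342; 2 = 20.56 / 13.28 ≈ 1.548; 3 = 5.34 / 3.49 ≈ 1.530.
|Δ from 1.500|: 1 0.158; 2 0.048; 3 0.030.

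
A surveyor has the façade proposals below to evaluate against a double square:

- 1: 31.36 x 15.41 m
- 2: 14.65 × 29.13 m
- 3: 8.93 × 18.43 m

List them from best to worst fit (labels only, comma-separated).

2, 1, 3

Ratios: 1 = 31.36 / 15.41 ≈ 2.035; 2 = 29.13 / 14.65 ≈ 1.988; 3 = 18.43 / 8.93 ≈ 2.064.
|Δ from 2.000|: 1 0.035; 2 0.012; 3 0.064.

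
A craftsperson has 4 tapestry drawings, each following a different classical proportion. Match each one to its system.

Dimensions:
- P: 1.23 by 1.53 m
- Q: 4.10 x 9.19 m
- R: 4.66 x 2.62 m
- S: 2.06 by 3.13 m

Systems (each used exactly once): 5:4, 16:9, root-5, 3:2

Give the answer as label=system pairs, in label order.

P=5:4, Q=root-5, R=16:9, S=3:2

Ratios: P ≈ 1.244; Q ≈ 2.241; R ≈ 1.779; S ≈ 1.519.
Targets: 5:4 ≈ 1.250; 16:9 ≈ 1.778; root-5 ≈ 2.236; 3:2 ≈ 1.500.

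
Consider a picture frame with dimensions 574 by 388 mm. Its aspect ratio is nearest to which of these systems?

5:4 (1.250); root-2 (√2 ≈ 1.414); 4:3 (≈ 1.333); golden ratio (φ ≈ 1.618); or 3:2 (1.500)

574/388 ≈ 1.479. Nearest candidates are 3:2 (1.500, off by 0.021) and root-2 (1.414, off by 0.065).

3:2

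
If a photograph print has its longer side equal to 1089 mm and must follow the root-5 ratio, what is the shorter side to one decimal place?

root-5 ≈ 2.23607.
Shorter side = 1089 ÷ 2.23607 ≈ 487.015 → 487.0 mm.

487.0 mm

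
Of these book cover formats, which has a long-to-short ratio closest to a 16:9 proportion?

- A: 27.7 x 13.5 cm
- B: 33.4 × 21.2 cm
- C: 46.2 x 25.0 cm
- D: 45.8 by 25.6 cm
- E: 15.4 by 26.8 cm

D

Ratios (long/short): A ≈ 2.052; B ≈ 1.575; C ≈ 1.848; D ≈ 1.789; E ≈ 1.740.
16:9 ≈ 1.778; option D is nearest (Δ 0.011).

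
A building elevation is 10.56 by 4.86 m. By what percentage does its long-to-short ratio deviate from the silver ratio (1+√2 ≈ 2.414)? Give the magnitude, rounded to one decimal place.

10.0%

Ratio = 10.56 / 4.86 ≈ 2.1728.
Ideal silver ratio ≈ 2.4142. |2.1728 − 2.4142| / 2.4142 ≈ 10.00% → 10.0%.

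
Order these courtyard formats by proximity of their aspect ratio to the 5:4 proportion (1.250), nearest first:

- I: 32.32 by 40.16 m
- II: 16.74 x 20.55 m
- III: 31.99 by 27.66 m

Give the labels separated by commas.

I: 40.16/32.32 ≈ 1.243 → |1.243 − 1.250| = 0.007
II: 20.55/16.74 ≈ 1.228 → |1.228 − 1.250| = 0.022
III: 31.99/27.66 ≈ 1.157 → |1.157 − 1.250| = 0.093

I, II, III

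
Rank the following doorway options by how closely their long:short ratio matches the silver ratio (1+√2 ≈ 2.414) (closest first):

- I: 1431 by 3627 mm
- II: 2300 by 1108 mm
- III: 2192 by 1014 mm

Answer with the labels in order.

I, III, II

I: 3627/1431 ≈ 2.535 → |2.535 − 2.414| = 0.121
II: 2300/1108 ≈ 2.076 → |2.076 − 2.414| = 0.338
III: 2192/1014 ≈ 2.162 → |2.162 − 2.414| = 0.252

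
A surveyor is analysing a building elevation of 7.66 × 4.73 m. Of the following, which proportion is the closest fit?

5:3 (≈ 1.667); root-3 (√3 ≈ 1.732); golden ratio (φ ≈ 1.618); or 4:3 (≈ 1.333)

golden ratio

Ratio = 7.66 / 4.73 ≈ 1.619.
Distances: 5:3 1.667 (Δ 0.048); root-3 1.732 (Δ 0.113); golden ratio 1.618 (Δ 0.001); 4:3 1.333 (Δ 0.286).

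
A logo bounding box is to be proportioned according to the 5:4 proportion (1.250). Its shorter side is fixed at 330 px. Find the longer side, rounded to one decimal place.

5:4 = 1.25000.
Longer side = 330 × 1.25000 ≈ 412.500 → 412.5 px.

412.5 px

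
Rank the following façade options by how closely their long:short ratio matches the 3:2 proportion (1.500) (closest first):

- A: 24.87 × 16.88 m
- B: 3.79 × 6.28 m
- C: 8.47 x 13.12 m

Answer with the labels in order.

A, C, B

Ratios: A = 24.87 / 16.88 ≈ 1.473; B = 6.28 / 3.79 ≈ 1.657; C = 13.12 / 8.47 ≈ 1.549.
|Δ from 1.500|: A 0.027; B 0.157; C 0.049.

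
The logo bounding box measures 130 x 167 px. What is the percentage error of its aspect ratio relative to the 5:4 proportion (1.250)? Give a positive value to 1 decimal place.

Ratio = 167 / 130 ≈ 1.2846.
Ideal 5:4 = 1.2500. |1.2846 − 1.2500| / 1.2500 ≈ 2.77% → 2.8%.

2.8%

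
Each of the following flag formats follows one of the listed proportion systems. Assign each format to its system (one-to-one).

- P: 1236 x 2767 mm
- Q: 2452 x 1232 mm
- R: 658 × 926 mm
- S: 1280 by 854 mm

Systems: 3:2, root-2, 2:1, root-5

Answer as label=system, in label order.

Ratios: P ≈ 2.239; Q ≈ 1.990; R ≈ 1.407; S ≈ 1.499.
Targets: 3:2 ≈ 1.500; root-2 ≈ 1.414; 2:1 ≈ 2.000; root-5 ≈ 2.236.

P=root-5, Q=2:1, R=root-2, S=3:2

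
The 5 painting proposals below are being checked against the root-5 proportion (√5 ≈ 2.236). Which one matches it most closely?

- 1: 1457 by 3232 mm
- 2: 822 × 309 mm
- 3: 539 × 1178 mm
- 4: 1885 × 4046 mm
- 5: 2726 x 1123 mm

Ratios (long/short): 1 ≈ 2.218; 2 ≈ 2.660; 3 ≈ 2.186; 4 ≈ 2.146; 5 ≈ 2.427.
root-5 ≈ 2.236; option 1 is nearest (Δ 0.018).

1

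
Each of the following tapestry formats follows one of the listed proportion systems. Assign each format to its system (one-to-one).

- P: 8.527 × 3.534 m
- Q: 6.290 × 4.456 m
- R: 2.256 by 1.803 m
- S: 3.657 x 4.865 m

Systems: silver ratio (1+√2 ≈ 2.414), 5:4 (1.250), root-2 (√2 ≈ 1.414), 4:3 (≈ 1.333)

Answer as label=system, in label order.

P=silver ratio, Q=root-2, R=5:4, S=4:3

Ratios: P ≈ 2.413; Q ≈ 1.412; R ≈ 1.251; S ≈ 1.330.
Targets: silver ratio ≈ 2.414; 5:4 ≈ 1.250; root-2 ≈ 1.414; 4:3 ≈ 1.333.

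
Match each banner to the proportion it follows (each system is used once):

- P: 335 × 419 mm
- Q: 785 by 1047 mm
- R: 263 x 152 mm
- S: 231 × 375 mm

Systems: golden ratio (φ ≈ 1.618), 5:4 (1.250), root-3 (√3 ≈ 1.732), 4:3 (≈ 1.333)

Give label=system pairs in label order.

P=5:4, Q=4:3, R=root-3, S=golden ratio

P = 419/335 ≈ 1.251 → 5:4 (1.250)
Q = 1047/785 ≈ 1.334 → 4:3 (1.333)
R = 263/152 ≈ 1.730 → root-3 (1.732)
S = 375/231 ≈ 1.623 → golden ratio (1.618)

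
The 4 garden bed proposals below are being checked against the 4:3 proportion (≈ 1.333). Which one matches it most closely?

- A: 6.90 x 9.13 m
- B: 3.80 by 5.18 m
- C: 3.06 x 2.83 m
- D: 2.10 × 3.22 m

Ratios (long/short): A ≈ 1.323; B ≈ 1.363; C ≈ 1.081; D ≈ 1.533.
4:3 ≈ 1.333; option A is nearest (Δ 0.010).

A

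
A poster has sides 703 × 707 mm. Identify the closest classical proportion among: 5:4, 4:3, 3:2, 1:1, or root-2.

1:1

707/703 ≈ 1.006. Nearest candidates are 1:1 (1.000, off by 0.006) and 5:4 (1.250, off by 0.244).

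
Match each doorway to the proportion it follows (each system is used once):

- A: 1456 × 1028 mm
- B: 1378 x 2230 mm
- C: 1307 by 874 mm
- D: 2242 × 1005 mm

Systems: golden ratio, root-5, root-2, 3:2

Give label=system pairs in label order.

A=root-2, B=golden ratio, C=3:2, D=root-5

Ratios: A ≈ 1.416; B ≈ 1.618; C ≈ 1.495; D ≈ 2.231.
Targets: golden ratio ≈ 1.618; root-5 ≈ 2.236; root-2 ≈ 1.414; 3:2 ≈ 1.500.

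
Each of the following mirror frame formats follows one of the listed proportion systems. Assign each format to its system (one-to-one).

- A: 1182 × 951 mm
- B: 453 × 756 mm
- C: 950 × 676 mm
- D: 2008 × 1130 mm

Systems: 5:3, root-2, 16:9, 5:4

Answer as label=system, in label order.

Ratios: A ≈ 1.243; B ≈ 1.669; C ≈ 1.405; D ≈ 1.777.
Targets: 5:3 ≈ 1.667; root-2 ≈ 1.414; 16:9 ≈ 1.778; 5:4 ≈ 1.250.

A=5:4, B=5:3, C=root-2, D=16:9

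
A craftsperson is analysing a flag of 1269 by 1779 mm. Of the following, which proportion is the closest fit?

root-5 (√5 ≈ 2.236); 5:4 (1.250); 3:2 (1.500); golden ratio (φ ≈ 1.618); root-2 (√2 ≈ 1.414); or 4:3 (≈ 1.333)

1779/1269 ≈ 1.402. Nearest candidates are root-2 (1.414, off by 0.012) and 4:3 (1.333, off by 0.069).

root-2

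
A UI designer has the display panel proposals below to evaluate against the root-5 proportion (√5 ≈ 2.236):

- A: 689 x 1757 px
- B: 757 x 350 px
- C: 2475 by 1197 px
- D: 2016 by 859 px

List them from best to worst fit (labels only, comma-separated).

B, D, C, A

A: 1757/689 ≈ 2.550 → |2.550 − 2.236| = 0.314
B: 757/350 ≈ 2.163 → |2.163 − 2.236| = 0.073
C: 2475/1197 ≈ 2.068 → |2.068 − 2.236| = 0.168
D: 2016/859 ≈ 2.347 → |2.347 − 2.236| = 0.111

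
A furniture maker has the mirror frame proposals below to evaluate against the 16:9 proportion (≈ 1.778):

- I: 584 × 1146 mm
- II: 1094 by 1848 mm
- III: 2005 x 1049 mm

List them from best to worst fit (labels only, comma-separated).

Ratios: I = 1146 / 584 ≈ 1.962; II = 1848 / 1094 ≈ 1.689; III = 2005 / 1049 ≈ 1.911.
|Δ from 1.778|: I 0.184; II 0.089; III 0.133.

II, III, I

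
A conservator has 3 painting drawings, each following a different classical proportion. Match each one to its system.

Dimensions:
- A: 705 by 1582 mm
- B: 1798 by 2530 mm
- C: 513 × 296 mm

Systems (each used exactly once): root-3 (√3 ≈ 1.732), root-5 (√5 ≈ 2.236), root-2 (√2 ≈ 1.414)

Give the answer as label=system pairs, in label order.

Ratios: A ≈ 2.244; B ≈ 1.407; C ≈ 1.733.
Targets: root-3 ≈ 1.732; root-5 ≈ 2.236; root-2 ≈ 1.414.

A=root-5, B=root-2, C=root-3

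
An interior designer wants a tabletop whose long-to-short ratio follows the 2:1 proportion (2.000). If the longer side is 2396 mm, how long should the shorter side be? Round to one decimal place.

1198.0 mm

2:1 = 2.00000.
Shorter side = 2396 ÷ 2.00000 ≈ 1198.000 → 1198.0 mm.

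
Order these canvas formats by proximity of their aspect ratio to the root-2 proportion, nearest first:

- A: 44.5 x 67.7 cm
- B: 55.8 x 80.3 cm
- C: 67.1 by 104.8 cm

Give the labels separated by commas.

B, A, C

Ratios: A = 67.7 / 44.5 ≈ 1.521; B = 80.3 / 55.8 ≈ 1.439; C = 104.8 / 67.1 ≈ 1.562.
|Δ from 1.414|: A 0.107; B 0.025; C 0.148.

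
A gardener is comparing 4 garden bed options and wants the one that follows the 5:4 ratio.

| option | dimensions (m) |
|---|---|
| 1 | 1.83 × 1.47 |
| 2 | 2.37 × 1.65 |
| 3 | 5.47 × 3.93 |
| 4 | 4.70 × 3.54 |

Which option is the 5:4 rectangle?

Target 5:4 ≈ 1.250.
1: 1.245 (Δ0.005)  2: 1.436 (Δ0.186)  3: 1.392 (Δ0.142)  4: 1.328 (Δ0.078)

1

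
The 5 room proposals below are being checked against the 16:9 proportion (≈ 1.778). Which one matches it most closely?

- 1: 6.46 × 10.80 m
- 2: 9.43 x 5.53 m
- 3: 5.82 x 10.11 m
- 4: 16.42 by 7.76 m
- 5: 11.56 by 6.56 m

5

Ratios (long/short): 1 ≈ 1.672; 2 ≈ 1.705; 3 ≈ 1.737; 4 ≈ 2.116; 5 ≈ 1.762.
16:9 ≈ 1.778; option 5 is nearest (Δ 0.016).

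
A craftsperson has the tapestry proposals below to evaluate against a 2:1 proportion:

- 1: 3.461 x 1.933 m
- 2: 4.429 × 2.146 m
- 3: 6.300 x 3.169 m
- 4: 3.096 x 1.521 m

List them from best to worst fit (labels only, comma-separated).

3, 4, 2, 1

1: 3.461/1.933 ≈ 1.790 → |1.790 − 2.000| = 0.210
2: 4.429/2.146 ≈ 2.064 → |2.064 − 2.000| = 0.064
3: 6.300/3.169 ≈ 1.988 → |1.988 − 2.000| = 0.012
4: 3.096/1.521 ≈ 2.036 → |2.036 − 2.000| = 0.036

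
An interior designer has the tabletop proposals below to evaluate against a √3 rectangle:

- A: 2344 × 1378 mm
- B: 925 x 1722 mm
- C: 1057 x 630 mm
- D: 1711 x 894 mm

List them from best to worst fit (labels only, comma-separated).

A: 2344/1378 ≈ 1.701 → |1.701 − 1.732| = 0.031
B: 1722/925 ≈ 1.862 → |1.862 − 1.732| = 0.130
C: 1057/630 ≈ 1.678 → |1.678 − 1.732| = 0.054
D: 1711/894 ≈ 1.914 → |1.914 − 1.732| = 0.182

A, C, B, D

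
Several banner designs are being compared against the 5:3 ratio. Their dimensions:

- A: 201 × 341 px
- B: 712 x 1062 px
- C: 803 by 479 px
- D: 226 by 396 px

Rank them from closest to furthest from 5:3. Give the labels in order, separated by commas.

C, A, D, B

Ratios: A = 341 / 201 ≈ 1.697; B = 1062 / 712 ≈ 1.492; C = 803 / 479 ≈ 1.676; D = 396 / 226 ≈ 1.752.
|Δ from 1.667|: A 0.030; B 0.175; C 0.009; D 0.085.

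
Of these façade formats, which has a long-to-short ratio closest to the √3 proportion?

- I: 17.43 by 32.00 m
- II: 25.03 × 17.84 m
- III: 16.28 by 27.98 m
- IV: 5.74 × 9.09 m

Ratios (long/short): I ≈ 1.836; II ≈ 1.403; III ≈ 1.719; IV ≈ 1.584.
root-3 ≈ 1.732; option III is nearest (Δ 0.013).

III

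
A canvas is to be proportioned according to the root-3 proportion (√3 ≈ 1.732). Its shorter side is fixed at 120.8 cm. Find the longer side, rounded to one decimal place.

root-3 ≈ 1.73205.
Longer side = 120.8 × 1.73205 ≈ 209.232 → 209.2 cm.

209.2 cm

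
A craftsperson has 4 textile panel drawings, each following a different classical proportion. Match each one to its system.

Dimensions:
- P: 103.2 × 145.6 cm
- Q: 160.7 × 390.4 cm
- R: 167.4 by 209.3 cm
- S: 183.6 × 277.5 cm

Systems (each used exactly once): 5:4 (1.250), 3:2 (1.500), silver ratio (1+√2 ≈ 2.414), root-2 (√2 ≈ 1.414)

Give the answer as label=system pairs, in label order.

Ratios: P ≈ 1.411; Q ≈ 2.429; R ≈ 1.250; S ≈ 1.511.
Targets: 5:4 ≈ 1.250; 3:2 ≈ 1.500; silver ratio ≈ 2.414; root-2 ≈ 1.414.

P=root-2, Q=silver ratio, R=5:4, S=3:2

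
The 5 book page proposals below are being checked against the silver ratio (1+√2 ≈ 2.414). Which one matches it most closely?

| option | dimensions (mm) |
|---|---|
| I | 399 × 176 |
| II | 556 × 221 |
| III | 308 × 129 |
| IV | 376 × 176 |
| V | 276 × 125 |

III

Target silver ratio ≈ 2.414.
I: 2.267 (Δ0.147)  II: 2.516 (Δ0.102)  III: 2.388 (Δ0.026)  IV: 2.136 (Δ0.278)  V: 2.208 (Δ0.206)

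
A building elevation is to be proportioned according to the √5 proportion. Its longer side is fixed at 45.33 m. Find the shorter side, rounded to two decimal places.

root-5 ≈ 2.23607.
Shorter side = 45.33 ÷ 2.23607 ≈ 20.2722 → 20.27 m.

20.27 m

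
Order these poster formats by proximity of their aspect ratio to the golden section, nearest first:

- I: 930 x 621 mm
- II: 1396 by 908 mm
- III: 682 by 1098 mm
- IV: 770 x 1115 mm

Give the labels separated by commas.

III, II, I, IV

I: 930/621 ≈ 1.498 → |1.498 − 1.618| = 0.120
II: 1396/908 ≈ 1.537 → |1.537 − 1.618| = 0.081
III: 1098/682 ≈ 1.610 → |1.610 − 1.618| = 0.008
IV: 1115/770 ≈ 1.448 → |1.448 − 1.618| = 0.170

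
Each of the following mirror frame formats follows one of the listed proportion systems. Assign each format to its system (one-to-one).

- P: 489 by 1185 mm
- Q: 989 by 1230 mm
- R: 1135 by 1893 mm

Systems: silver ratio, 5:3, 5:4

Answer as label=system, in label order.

P = 1185/489 ≈ 2.423 → silver ratio (2.414)
Q = 1230/989 ≈ 1.244 → 5:4 (1.250)
R = 1893/1135 ≈ 1.668 → 5:3 (1.667)

P=silver ratio, Q=5:4, R=5:3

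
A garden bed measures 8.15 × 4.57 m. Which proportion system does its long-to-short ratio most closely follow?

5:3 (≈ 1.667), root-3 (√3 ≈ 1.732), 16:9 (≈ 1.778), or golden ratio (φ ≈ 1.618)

16:9

Ratio = 8.15 / 4.57 ≈ 1.783.
Distances: 5:3 1.667 (Δ 0.116); root-3 1.732 (Δ 0.051); 16:9 1.778 (Δ 0.005); golden ratio 1.618 (Δ 0.165).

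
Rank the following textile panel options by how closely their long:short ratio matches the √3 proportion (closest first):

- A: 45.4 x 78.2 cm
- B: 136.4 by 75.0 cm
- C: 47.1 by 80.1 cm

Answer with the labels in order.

A: 78.2/45.4 ≈ 1.722 → |1.722 − 1.732| = 0.010
B: 136.4/75.0 ≈ 1.819 → |1.819 − 1.732| = 0.087
C: 80.1/47.1 ≈ 1.701 → |1.701 − 1.732| = 0.031

A, C, B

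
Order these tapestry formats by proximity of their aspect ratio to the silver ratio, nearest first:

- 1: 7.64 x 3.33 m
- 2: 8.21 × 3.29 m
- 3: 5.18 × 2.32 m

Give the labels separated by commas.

2, 1, 3

1: 7.64/3.33 ≈ 2.294 → |2.294 − 2.414| = 0.120
2: 8.21/3.29 ≈ 2.495 → |2.495 − 2.414| = 0.081
3: 5.18/2.32 ≈ 2.233 → |2.233 − 2.414| = 0.181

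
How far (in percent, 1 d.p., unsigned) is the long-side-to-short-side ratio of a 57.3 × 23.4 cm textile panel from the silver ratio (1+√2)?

Ratio = 57.3 / 23.4 ≈ 2.4487.
Ideal silver ratio ≈ 2.4142. |2.4487 − 2.4142| / 2.4142 ≈ 1.43% → 1.4%.

1.4%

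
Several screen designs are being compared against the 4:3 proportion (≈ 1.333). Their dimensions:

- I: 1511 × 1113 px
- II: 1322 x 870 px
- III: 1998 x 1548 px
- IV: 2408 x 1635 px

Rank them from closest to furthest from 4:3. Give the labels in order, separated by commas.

I, III, IV, II

I: 1511/1113 ≈ 1.358 → |1.358 − 1.333| = 0.025
II: 1322/870 ≈ 1.520 → |1.520 − 1.333| = 0.187
III: 1998/1548 ≈ 1.291 → |1.291 − 1.333| = 0.042
IV: 2408/1635 ≈ 1.473 → |1.473 − 1.333| = 0.140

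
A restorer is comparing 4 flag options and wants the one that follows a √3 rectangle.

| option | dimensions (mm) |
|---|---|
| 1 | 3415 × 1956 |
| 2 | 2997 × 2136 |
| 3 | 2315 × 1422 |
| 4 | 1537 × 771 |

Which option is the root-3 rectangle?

1

Ratios (long/short): 1 ≈ 1.746; 2 ≈ 1.403; 3 ≈ 1.628; 4 ≈ 1.994.
root-3 ≈ 1.732; option 1 is nearest (Δ 0.014).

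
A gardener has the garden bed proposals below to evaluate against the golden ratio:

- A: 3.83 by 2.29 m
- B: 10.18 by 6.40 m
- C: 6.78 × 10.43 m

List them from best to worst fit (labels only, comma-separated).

B, A, C

Ratios: A = 3.83 / 2.29 ≈ 1.672; B = 10.18 / 6.40 ≈ 1.591; C = 10.43 / 6.78 ≈ 1.538.
|Δ from 1.618|: A 0.054; B 0.027; C 0.080.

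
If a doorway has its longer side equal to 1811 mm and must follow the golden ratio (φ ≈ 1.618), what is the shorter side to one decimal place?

1119.3 mm

golden ratio ≈ 1.61803.
Shorter side = 1811 ÷ 1.61803 ≈ 1119.262 → 1119.3 mm.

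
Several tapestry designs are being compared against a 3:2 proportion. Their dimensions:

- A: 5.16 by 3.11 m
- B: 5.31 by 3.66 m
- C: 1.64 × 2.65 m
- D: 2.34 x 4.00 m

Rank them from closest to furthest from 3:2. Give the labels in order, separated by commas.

Ratios: A = 5.16 / 3.11 ≈ 1.659; B = 5.31 / 3.66 ≈ 1.451; C = 2.65 / 1.64 ≈ 1.616; D = 4.00 / 2.34 ≈ 1.709.
|Δ from 1.500|: A 0.159; B 0.049; C 0.116; D 0.209.

B, C, A, D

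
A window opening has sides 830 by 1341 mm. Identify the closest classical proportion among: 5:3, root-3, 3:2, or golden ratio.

golden ratio

Ratio = 1341 / 830 ≈ 1.616.
Distances: 5:3 1.667 (Δ 0.051); root-3 1.732 (Δ 0.116); 3:2 1.500 (Δ 0.116); golden ratio 1.618 (Δ 0.002).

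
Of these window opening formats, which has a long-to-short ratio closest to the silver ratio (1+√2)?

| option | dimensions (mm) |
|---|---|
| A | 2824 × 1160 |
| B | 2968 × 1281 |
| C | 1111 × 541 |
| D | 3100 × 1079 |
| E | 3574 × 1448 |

A

Target silver ratio ≈ 2.414.
A: 2.434 (Δ0.020)  B: 2.317 (Δ0.097)  C: 2.054 (Δ0.360)  D: 2.873 (Δ0.459)  E: 2.468 (Δ0.054)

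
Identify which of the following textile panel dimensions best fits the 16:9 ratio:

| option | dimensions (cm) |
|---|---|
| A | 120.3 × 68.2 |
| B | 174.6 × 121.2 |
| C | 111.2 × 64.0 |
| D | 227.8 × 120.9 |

Ratios (long/short): A ≈ 1.764; B ≈ 1.441; C ≈ 1.738; D ≈ 1.884.
16:9 ≈ 1.778; option A is nearest (Δ 0.014).

A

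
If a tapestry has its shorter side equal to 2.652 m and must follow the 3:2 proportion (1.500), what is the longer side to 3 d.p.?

3:2 = 1.50000.
Longer side = 2.652 × 1.50000 ≈ 3.97800 → 3.978 m.

3.978 m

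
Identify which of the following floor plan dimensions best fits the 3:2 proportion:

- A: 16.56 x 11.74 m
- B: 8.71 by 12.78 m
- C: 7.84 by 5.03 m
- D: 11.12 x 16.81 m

Target 3:2 ≈ 1.500.
A: 1.411 (Δ0.089)  B: 1.467 (Δ0.033)  C: 1.559 (Δ0.059)  D: 1.512 (Δ0.012)

D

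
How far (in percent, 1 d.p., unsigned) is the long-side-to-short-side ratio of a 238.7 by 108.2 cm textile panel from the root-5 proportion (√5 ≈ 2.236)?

1.3%

Ratio = 238.7 / 108.2 ≈ 2.2061.
Ideal root-5 ≈ 2.2361. |2.2061 − 2.2361| / 2.2361 ≈ 1.34% → 1.3%.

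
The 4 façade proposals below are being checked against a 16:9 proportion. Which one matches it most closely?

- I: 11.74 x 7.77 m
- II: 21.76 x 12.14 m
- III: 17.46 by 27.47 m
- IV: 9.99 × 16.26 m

II

Target 16:9 ≈ 1.778.
I: 1.511 (Δ0.267)  II: 1.792 (Δ0.014)  III: 1.573 (Δ0.205)  IV: 1.628 (Δ0.150)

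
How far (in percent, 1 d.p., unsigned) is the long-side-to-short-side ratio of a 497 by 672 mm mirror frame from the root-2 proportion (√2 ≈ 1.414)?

4.4%

Ratio = 672 / 497 ≈ 1.3521.
Ideal root-2 ≈ 1.4142. |1.3521 − 1.4142| / 1.4142 ≈ 4.39% → 4.4%.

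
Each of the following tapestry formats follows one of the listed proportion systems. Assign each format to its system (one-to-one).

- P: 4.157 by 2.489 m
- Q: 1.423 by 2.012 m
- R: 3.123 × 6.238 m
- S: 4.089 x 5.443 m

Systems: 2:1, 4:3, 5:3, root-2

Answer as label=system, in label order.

P=5:3, Q=root-2, R=2:1, S=4:3

P = 4.157/2.489 ≈ 1.670 → 5:3 (1.667)
Q = 2.012/1.423 ≈ 1.414 → root-2 (1.414)
R = 6.238/3.123 ≈ 1.997 → 2:1 (2.000)
S = 5.443/4.089 ≈ 1.331 → 4:3 (1.333)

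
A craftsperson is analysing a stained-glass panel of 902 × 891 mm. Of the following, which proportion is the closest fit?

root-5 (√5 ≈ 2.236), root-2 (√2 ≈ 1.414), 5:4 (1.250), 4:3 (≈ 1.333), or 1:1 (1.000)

1:1

Ratio = 902 / 891 ≈ 1.012.
Distances: root-5 2.236 (Δ 1.224); root-2 1.414 (Δ 0.402); 5:4 1.250 (Δ 0.238); 4:3 1.333 (Δ 0.321); 1:1 1.000 (Δ 0.012).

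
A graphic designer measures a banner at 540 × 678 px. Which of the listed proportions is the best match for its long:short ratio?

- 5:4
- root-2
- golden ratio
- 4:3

5:4

678/540 ≈ 1.256. Nearest candidates are 5:4 (1.250, off by 0.006) and 4:3 (1.333, off by 0.077).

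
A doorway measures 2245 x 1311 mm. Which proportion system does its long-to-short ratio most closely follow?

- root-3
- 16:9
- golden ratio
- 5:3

root-3

Ratio = 2245 / 1311 ≈ 1.712.
Distances: root-3 1.732 (Δ 0.020); 16:9 1.778 (Δ 0.066); golden ratio 1.618 (Δ 0.094); 5:3 1.667 (Δ 0.045).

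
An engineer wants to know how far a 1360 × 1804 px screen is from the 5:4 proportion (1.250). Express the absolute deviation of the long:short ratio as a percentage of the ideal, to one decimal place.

Ratio = 1804 / 1360 ≈ 1.3265.
Ideal 5:4 = 1.2500. |1.3265 − 1.2500| / 1.2500 ≈ 6.12% → 6.1%.

6.1%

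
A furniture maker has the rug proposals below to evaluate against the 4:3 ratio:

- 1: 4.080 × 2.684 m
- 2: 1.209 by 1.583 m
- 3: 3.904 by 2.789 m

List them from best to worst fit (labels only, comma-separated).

2, 3, 1

1: 4.080/2.684 ≈ 1.520 → |1.520 − 1.333| = 0.187
2: 1.583/1.209 ≈ 1.309 → |1.309 − 1.333| = 0.024
3: 3.904/2.789 ≈ 1.400 → |1.400 − 1.333| = 0.067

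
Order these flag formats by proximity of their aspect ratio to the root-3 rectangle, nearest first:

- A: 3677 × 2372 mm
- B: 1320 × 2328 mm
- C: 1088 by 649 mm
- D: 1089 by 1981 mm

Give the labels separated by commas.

Ratios: A = 3677 / 2372 ≈ 1.550; B = 2328 / 1320 ≈ 1.764; C = 1088 / 649 ≈ 1.676; D = 1981 / 1089 ≈ 1.819.
|Δ from 1.732|: A 0.182; B 0.032; C 0.056; D 0.087.

B, C, D, A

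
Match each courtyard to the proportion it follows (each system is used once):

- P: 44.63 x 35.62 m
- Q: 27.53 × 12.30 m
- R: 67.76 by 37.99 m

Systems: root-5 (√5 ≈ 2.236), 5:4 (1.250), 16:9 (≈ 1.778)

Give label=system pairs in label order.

P=5:4, Q=root-5, R=16:9

Ratios: P ≈ 1.253; Q ≈ 2.238; R ≈ 1.784.
Targets: root-5 ≈ 2.236; 5:4 ≈ 1.250; 16:9 ≈ 1.778.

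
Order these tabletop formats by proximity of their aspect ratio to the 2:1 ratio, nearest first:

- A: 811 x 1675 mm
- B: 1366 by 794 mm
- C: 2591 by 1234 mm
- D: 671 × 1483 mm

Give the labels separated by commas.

A, C, D, B

A: 1675/811 ≈ 2.065 → |2.065 − 2.000| = 0.065
B: 1366/794 ≈ 1.720 → |1.720 − 2.000| = 0.280
C: 2591/1234 ≈ 2.100 → |2.100 − 2.000| = 0.100
D: 1483/671 ≈ 2.210 → |2.210 − 2.000| = 0.210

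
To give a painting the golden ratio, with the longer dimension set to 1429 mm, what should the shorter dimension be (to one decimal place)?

883.2 mm

golden ratio ≈ 1.61803.
Shorter side = 1429 ÷ 1.61803 ≈ 883.173 → 883.2 mm.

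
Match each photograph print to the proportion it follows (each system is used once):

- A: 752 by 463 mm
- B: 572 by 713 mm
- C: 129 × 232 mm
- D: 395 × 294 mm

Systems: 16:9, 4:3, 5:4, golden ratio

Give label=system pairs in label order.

A=golden ratio, B=5:4, C=16:9, D=4:3

A = 752/463 ≈ 1.624 → golden ratio (1.618)
B = 713/572 ≈ 1.247 → 5:4 (1.250)
C = 232/129 ≈ 1.798 → 16:9 (1.778)
D = 395/294 ≈ 1.344 → 4:3 (1.333)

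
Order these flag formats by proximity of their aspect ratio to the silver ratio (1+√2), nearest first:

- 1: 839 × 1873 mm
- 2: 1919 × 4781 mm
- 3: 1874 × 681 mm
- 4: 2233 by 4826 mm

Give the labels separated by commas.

2, 1, 4, 3

1: 1873/839 ≈ 2.232 → |2.232 − 2.414| = 0.182
2: 4781/1919 ≈ 2.491 → |2.491 − 2.414| = 0.077
3: 1874/681 ≈ 2.752 → |2.752 − 2.414| = 0.338
4: 4826/2233 ≈ 2.161 → |2.161 − 2.414| = 0.253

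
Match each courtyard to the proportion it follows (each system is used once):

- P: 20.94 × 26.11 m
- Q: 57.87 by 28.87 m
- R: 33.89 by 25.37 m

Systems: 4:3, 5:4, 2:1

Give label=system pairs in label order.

Ratios: P ≈ 1.247; Q ≈ 2.005; R ≈ 1.336.
Targets: 4:3 ≈ 1.333; 5:4 ≈ 1.250; 2:1 ≈ 2.000.

P=5:4, Q=2:1, R=4:3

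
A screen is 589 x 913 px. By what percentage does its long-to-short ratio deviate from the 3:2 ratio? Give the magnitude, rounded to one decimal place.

Ratio = 913 / 589 ≈ 1.5501.
Ideal 3:2 = 1.5000. |1.5501 − 1.5000| / 1.5000 ≈ 3.34% → 3.3%.

3.3%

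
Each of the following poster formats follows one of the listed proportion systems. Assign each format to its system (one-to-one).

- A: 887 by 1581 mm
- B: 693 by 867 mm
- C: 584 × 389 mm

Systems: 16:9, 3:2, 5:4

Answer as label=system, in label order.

A=16:9, B=5:4, C=3:2

Ratios: A ≈ 1.782; B ≈ 1.251; C ≈ 1.501.
Targets: 16:9 ≈ 1.778; 3:2 ≈ 1.500; 5:4 ≈ 1.250.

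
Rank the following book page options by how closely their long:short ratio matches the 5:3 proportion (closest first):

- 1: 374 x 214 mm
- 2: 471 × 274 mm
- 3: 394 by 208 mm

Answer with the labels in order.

2, 1, 3

Ratios: 1 = 374 / 214 ≈ 1.748; 2 = 471 / 274 ≈ 1.719; 3 = 394 / 208 ≈ 1.894.
|Δ from 1.667|: 1 0.081; 2 0.052; 3 0.227.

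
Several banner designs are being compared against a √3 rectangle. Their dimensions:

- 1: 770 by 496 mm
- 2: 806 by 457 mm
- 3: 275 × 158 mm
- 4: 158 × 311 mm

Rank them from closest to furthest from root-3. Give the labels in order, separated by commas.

3, 2, 1, 4

Ratios: 1 = 770 / 496 ≈ 1.552; 2 = 806 / 457 ≈ 1.764; 3 = 275 / 158 ≈ 1.741; 4 = 311 / 158 ≈ 1.968.
|Δ from 1.732|: 1 0.180; 2 0.032; 3 0.009; 4 0.236.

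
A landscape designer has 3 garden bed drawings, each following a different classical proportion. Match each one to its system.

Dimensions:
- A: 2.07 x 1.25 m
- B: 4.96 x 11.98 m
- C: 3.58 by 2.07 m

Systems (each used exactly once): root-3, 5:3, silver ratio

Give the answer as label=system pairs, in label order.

A=5:3, B=silver ratio, C=root-3

Ratios: A ≈ 1.656; B ≈ 2.415; C ≈ 1.729.
Targets: root-3 ≈ 1.732; 5:3 ≈ 1.667; silver ratio ≈ 2.414.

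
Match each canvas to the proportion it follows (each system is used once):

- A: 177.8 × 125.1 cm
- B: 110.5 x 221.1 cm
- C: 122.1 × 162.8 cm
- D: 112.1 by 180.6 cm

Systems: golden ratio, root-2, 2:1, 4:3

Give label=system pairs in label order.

A=root-2, B=2:1, C=4:3, D=golden ratio

A = 177.8/125.1 ≈ 1.421 → root-2 (1.414)
B = 221.1/110.5 ≈ 2.001 → 2:1 (2.000)
C = 162.8/122.1 ≈ 1.333 → 4:3 (1.333)
D = 180.6/112.1 ≈ 1.611 → golden ratio (1.618)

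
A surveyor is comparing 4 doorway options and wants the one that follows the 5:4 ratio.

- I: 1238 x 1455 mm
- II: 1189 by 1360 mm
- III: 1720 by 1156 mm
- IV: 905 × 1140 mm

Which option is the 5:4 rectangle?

IV

Ratios (long/short): I ≈ 1.175; II ≈ 1.144; III ≈ 1.488; IV ≈ 1.260.
5:4 ≈ 1.250; option IV is nearest (Δ 0.010).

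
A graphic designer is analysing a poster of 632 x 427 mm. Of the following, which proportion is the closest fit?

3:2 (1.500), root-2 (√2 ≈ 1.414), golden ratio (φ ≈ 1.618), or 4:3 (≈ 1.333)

Ratio = 632 / 427 ≈ 1.480.
Distances: 3:2 1.500 (Δ 0.020); root-2 1.414 (Δ 0.066); golden ratio 1.618 (Δ 0.138); 4:3 1.333 (Δ 0.147).

3:2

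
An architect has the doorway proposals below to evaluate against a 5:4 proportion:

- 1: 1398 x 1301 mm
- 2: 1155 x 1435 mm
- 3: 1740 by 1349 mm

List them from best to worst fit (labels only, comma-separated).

2, 3, 1

1: 1398/1301 ≈ 1.075 → |1.075 − 1.250| = 0.175
2: 1435/1155 ≈ 1.242 → |1.242 − 1.250| = 0.008
3: 1740/1349 ≈ 1.290 → |1.290 − 1.250| = 0.040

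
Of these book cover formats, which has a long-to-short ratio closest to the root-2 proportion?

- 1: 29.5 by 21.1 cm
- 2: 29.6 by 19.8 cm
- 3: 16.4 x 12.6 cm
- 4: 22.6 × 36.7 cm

1

Ratios (long/short): 1 ≈ 1.398; 2 ≈ 1.495; 3 ≈ 1.302; 4 ≈ 1.624.
root-2 ≈ 1.414; option 1 is nearest (Δ 0.016).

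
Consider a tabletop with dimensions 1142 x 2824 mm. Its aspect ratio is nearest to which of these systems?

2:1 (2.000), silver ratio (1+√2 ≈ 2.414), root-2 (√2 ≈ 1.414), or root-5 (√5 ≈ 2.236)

2824/1142 ≈ 2.473. Nearest candidates are silver ratio (2.414, off by 0.059) and root-5 (2.236, off by 0.237).

silver ratio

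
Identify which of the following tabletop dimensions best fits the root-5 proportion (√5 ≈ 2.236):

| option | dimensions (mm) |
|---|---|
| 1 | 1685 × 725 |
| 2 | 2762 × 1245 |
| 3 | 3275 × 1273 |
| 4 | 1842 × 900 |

2

Ratios (long/short): 1 ≈ 2.324; 2 ≈ 2.218; 3 ≈ 2.573; 4 ≈ 2.047.
root-5 ≈ 2.236; option 2 is nearest (Δ 0.018).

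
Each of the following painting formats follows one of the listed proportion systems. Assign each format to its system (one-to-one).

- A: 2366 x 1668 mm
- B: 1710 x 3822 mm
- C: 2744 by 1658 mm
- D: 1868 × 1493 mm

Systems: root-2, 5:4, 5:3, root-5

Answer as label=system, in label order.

A=root-2, B=root-5, C=5:3, D=5:4

A = 2366/1668 ≈ 1.418 → root-2 (1.414)
B = 3822/1710 ≈ 2.235 → root-5 (2.236)
C = 2744/1658 ≈ 1.655 → 5:3 (1.667)
D = 1868/1493 ≈ 1.251 → 5:4 (1.250)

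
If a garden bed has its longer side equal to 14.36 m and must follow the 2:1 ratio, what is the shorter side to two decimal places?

7.18 m

2:1 = 2.00000.
Shorter side = 14.36 ÷ 2.00000 ≈ 7.1800 → 7.18 m.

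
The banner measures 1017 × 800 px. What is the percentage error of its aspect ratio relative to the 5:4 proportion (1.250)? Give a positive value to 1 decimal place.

Ratio = 1017 / 800 ≈ 1.2712.
Ideal 5:4 = 1.2500. |1.2712 − 1.2500| / 1.2500 ≈ 1.70% → 1.7%.

1.7%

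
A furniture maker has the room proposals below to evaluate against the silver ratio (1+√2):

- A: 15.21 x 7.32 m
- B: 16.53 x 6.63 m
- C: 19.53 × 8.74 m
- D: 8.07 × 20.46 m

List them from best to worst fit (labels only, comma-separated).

B, D, C, A

A: 15.21/7.32 ≈ 2.078 → |2.078 − 2.414| = 0.336
B: 16.53/6.63 ≈ 2.493 → |2.493 − 2.414| = 0.079
C: 19.53/8.74 ≈ 2.235 → |2.235 − 2.414| = 0.179
D: 20.46/8.07 ≈ 2.535 → |2.535 − 2.414| = 0.121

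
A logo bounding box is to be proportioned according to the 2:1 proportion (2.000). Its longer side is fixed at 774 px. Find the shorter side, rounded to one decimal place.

387.0 px

2:1 = 2.00000.
Shorter side = 774 ÷ 2.00000 ≈ 387.000 → 387.0 px.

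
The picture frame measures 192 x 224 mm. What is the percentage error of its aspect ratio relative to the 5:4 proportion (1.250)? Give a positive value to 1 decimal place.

6.7%

Ratio = 224 / 192 ≈ 1.1667.
Ideal 5:4 = 1.2500. |1.1667 − 1.2500| / 1.2500 ≈ 6.66% → 6.7%.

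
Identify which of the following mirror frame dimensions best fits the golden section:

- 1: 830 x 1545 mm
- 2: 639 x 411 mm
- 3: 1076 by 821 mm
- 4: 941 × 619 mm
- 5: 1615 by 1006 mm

Target golden ratio ≈ 1.618.
1: 1.861 (Δ0.243)  2: 1.555 (Δ0.063)  3: 1.311 (Δ0.307)  4: 1.520 (Δ0.098)  5: 1.605 (Δ0.013)

5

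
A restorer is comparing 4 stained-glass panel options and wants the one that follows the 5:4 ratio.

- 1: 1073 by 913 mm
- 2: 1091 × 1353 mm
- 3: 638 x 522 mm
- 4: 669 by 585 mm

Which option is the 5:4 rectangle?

2

Target 5:4 ≈ 1.250.
1: 1.175 (Δ0.075)  2: 1.240 (Δ0.010)  3: 1.222 (Δ0.028)  4: 1.144 (Δ0.106)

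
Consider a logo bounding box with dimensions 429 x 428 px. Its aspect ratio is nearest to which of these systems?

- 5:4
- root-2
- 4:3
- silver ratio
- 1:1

1:1

Ratio = 429 / 428 ≈ 1.002.
Distances: 5:4 1.250 (Δ 0.248); root-2 1.414 (Δ 0.412); 4:3 1.333 (Δ 0.331); silver ratio 2.414 (Δ 1.412); 1:1 1.000 (Δ 0.002).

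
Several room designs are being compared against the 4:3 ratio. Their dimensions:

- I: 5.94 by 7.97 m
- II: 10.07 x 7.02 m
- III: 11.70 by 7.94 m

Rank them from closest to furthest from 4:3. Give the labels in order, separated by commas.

Ratios: I = 7.97 / 5.94 ≈ 1.342; II = 10.07 / 7.02 ≈ 1.434; III = 11.70 / 7.94 ≈ 1.474.
|Δ from 1.333|: I 0.009; II 0.101; III 0.141.

I, II, III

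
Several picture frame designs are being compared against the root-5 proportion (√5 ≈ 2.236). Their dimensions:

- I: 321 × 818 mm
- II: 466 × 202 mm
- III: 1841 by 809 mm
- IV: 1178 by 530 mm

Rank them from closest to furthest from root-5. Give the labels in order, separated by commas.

IV, III, II, I

I: 818/321 ≈ 2.548 → |2.548 − 2.236| = 0.312
II: 466/202 ≈ 2.307 → |2.307 − 2.236| = 0.071
III: 1841/809 ≈ 2.276 → |2.276 − 2.236| = 0.040
IV: 1178/530 ≈ 2.223 → |2.223 − 2.236| = 0.013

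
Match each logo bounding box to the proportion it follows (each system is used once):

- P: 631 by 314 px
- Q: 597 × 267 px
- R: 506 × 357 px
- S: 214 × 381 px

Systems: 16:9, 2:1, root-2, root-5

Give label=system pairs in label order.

P=2:1, Q=root-5, R=root-2, S=16:9

P = 631/314 ≈ 2.010 → 2:1 (2.000)
Q = 597/267 ≈ 2.236 → root-5 (2.236)
R = 506/357 ≈ 1.417 → root-2 (1.414)
S = 381/214 ≈ 1.780 → 16:9 (1.778)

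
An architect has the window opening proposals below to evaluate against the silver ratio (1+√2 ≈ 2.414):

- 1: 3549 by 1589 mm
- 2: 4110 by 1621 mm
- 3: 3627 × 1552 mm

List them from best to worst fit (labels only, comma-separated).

3, 2, 1

Ratios: 1 = 3549 / 1589 ≈ 2.233; 2 = 4110 / 1621 ≈ 2.535; 3 = 3627 / 1552 ≈ 2.337.
|Δ from 2.414|: 1 0.181; 2 0.121; 3 0.077.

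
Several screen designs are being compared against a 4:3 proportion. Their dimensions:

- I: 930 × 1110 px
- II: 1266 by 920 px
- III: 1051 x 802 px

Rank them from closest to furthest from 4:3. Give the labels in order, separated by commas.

III, II, I

I: 1110/930 ≈ 1.194 → |1.194 − 1.333| = 0.139
II: 1266/920 ≈ 1.376 → |1.376 − 1.333| = 0.043
III: 1051/802 ≈ 1.310 → |1.310 − 1.333| = 0.023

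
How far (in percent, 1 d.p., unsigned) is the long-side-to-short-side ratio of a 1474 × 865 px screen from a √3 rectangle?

Ratio = 1474 / 865 ≈ 1.7040.
Ideal root-3 ≈ 1.7321. |1.7040 − 1.7321| / 1.7321 ≈ 1.62% → 1.6%.

1.6%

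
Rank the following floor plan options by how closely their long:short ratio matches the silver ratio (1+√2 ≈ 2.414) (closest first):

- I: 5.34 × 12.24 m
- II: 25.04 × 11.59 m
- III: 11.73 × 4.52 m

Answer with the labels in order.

I, III, II

I: 12.24/5.34 ≈ 2.292 → |2.292 − 2.414| = 0.122
II: 25.04/11.59 ≈ 2.160 → |2.160 − 2.414| = 0.254
III: 11.73/4.52 ≈ 2.595 → |2.595 − 2.414| = 0.181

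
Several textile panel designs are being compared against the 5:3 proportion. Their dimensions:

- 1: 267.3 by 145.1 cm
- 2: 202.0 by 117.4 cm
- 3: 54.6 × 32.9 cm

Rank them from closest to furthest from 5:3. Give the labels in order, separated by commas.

Ratios: 1 = 267.3 / 145.1 ≈ 1.842; 2 = 202.0 / 117.4 ≈ 1.721; 3 = 54.6 / 32.9 ≈ 1.660.
|Δ from 1.667|: 1 0.175; 2 0.054; 3 0.007.

3, 2, 1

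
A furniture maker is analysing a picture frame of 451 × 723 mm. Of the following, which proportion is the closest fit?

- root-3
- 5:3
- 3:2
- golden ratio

723/451 ≈ 1.603. Nearest candidates are golden ratio (1.618, off by 0.015) and 5:3 (1.667, off by 0.064).

golden ratio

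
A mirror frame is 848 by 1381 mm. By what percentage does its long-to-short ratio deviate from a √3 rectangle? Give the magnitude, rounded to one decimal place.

6.0%

Ratio = 1381 / 848 ≈ 1.6285.
Ideal root-3 ≈ 1.7321. |1.6285 − 1.7321| / 1.7321 ≈ 5.98% → 6.0%.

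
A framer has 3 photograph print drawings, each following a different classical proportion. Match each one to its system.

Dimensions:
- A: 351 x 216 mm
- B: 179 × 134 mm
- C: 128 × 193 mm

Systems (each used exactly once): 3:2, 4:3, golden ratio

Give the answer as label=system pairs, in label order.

Ratios: A ≈ 1.625; B ≈ 1.336; C ≈ 1.508.
Targets: 3:2 ≈ 1.500; 4:3 ≈ 1.333; golden ratio ≈ 1.618.

A=golden ratio, B=4:3, C=3:2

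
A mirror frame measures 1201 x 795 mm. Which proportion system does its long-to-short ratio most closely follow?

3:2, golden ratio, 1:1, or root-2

Ratio = 1201 / 795 ≈ 1.511.
Distances: 3:2 1.500 (Δ 0.011); golden ratio 1.618 (Δ 0.107); 1:1 1.000 (Δ 0.511); root-2 1.414 (Δ 0.097).

3:2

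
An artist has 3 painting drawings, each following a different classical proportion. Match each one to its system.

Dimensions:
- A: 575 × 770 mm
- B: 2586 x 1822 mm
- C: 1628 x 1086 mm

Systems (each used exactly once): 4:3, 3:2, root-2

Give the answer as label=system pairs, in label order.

A=4:3, B=root-2, C=3:2

Ratios: A ≈ 1.339; B ≈ 1.419; C ≈ 1.499.
Targets: 4:3 ≈ 1.333; 3:2 ≈ 1.500; root-2 ≈ 1.414.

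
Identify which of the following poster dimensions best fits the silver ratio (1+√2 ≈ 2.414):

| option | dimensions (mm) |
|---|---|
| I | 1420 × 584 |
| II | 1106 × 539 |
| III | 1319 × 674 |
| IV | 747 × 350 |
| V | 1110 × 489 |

Ratios (long/short): I ≈ 2.432; II ≈ 2.052; III ≈ 1.957; IV ≈ 2.134; V ≈ 2.270.
silver ratio ≈ 2.414; option I is nearest (Δ 0.018).

I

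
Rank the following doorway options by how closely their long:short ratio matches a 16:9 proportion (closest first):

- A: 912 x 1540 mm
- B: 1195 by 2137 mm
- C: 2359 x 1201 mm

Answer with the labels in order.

B, A, C

A: 1540/912 ≈ 1.689 → |1.689 − 1.778| = 0.089
B: 2137/1195 ≈ 1.788 → |1.788 − 1.778| = 0.010
C: 2359/1201 ≈ 1.964 → |1.964 − 1.778| = 0.186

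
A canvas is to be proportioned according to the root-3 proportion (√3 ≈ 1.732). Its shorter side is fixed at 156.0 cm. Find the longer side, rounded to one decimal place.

root-3 ≈ 1.73205.
Longer side = 156.0 × 1.73205 ≈ 270.200 → 270.2 cm.

270.2 cm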